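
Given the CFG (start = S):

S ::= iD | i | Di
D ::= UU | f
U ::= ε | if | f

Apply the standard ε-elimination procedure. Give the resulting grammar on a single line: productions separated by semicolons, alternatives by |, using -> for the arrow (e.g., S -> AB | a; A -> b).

Nullable set: {D, U}.
S -> Di: D nullable, giving Di | i.
S -> iD: D nullable, giving i | iD.
D -> UU: U, U nullable, giving U | UU.
Drop U -> ε.
Unchanged (no nullable symbols): S -> i; D -> f; U -> f; U -> if.

S -> i | Di | iD; D -> U | f | UU; U -> f | if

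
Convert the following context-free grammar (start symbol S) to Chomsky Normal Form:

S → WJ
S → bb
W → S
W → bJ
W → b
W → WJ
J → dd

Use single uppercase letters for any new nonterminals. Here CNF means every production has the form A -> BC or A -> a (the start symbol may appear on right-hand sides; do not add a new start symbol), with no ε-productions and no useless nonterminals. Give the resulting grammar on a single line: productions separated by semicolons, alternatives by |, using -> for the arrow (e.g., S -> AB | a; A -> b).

S -> BB | WJ; A -> d; B -> b; J -> AA; W -> b | BB | BJ | WJ

No ε-productions.
After unit-elimination: S -> WJ | bb; J -> dd; W -> b | WJ | bJ | bb.
TERM: introduce B -> b, A -> d and substitute in every rule of length ≥2.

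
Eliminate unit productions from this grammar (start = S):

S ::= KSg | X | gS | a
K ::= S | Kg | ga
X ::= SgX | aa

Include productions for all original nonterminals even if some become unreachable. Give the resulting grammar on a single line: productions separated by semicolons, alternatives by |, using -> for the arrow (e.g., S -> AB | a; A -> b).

Unit productions: K->S, S->X.
Unit pairs (A ⇒* B via units): (K,S), (K,X), (S,X).
S: inherits non-unit rules of {S, X} → KSg | SgX | a | aa | gS.
K: inherits non-unit rules of {K, S, X} → KSg | Kg | SgX | a | aa | gS | ga.
X: inherits non-unit rules of {X} → SgX | aa.

S -> a | aa | gS | KSg | SgX; K -> a | Kg | aa | gS | ga | KSg | SgX; X -> aa | SgX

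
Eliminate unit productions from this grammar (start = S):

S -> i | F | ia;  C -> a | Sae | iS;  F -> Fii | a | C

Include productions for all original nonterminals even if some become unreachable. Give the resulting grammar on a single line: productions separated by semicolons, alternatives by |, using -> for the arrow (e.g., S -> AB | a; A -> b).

S -> a | i | iS | ia | Fii | Sae; C -> a | iS | Sae; F -> a | iS | Fii | Sae

Unit productions: F->C, S->F.
Unit pairs (A ⇒* B via units): (F,C), (S,C), (S,F).
S: inherits non-unit rules of {C, F, S} → Fii | Sae | a | i | iS | ia.
C: inherits non-unit rules of {C} → Sae | a | iS.
F: inherits non-unit rules of {C, F} → Fii | Sae | a | iS.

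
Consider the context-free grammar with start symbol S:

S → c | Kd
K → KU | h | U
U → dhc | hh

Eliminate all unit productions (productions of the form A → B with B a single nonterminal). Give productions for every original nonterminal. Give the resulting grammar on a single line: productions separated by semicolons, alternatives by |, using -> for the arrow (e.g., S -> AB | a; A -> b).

S -> c | Kd; K -> h | KU | hh | dhc; U -> hh | dhc

Unit productions: K->U.
Unit pairs (A ⇒* B via units): (K,U).
S: inherits non-unit rules of {S} → Kd | c.
K: inherits non-unit rules of {K, U} → KU | dhc | h | hh.
U: inherits non-unit rules of {U} → dhc | hh.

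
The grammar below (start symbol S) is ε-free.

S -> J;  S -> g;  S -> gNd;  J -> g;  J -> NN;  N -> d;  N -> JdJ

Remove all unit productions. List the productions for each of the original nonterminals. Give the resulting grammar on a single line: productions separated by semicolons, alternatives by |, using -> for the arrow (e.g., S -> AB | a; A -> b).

S -> g | NN | gNd; J -> g | NN; N -> d | JdJ

Unit productions: S->J.
Unit pairs (A ⇒* B via units): (S,J).
S: inherits non-unit rules of {J, S} → NN | g | gNd.
J: inherits non-unit rules of {J} → NN | g.
N: inherits non-unit rules of {N} → JdJ | d.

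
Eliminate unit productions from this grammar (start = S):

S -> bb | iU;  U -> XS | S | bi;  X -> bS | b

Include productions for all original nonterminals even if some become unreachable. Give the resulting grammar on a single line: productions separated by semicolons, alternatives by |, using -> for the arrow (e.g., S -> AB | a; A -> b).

S -> bb | iU; U -> XS | bb | bi | iU; X -> b | bS

Unit productions: U->S.
Unit pairs (A ⇒* B via units): (U,S).
S: inherits non-unit rules of {S} → bb | iU.
U: inherits non-unit rules of {S, U} → XS | bb | bi | iU.
X: inherits non-unit rules of {X} → b | bS.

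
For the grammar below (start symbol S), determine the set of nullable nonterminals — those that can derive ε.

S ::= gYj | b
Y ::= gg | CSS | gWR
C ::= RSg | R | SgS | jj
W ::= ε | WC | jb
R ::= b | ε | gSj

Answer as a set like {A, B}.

{C, R, W}

Directly nullable (have an ε-rule): {R, W}.
C is nullable via C -> R (every symbol on the right is already known nullable).
Not nullable: S, Y — each has a terminal in every rule's right-hand side or depends on a non-nullable symbol.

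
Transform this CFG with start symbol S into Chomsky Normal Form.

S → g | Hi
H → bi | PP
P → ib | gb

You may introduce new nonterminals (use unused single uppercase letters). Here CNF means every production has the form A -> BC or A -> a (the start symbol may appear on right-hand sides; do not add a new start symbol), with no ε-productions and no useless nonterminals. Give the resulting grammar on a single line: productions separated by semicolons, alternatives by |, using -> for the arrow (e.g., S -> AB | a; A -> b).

No ε-productions.
No unit productions to eliminate.
TERM: introduce A -> b, C -> g, B -> i and substitute in every rule of length ≥2.

S -> g | HB; A -> b; B -> i; C -> g; H -> AB | PP; P -> BA | CA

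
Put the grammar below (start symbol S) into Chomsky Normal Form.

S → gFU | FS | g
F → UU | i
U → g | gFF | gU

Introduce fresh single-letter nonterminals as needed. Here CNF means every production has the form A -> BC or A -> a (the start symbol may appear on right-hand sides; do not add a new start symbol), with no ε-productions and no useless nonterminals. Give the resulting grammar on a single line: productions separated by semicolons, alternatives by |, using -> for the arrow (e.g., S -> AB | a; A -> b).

No ε-productions.
No unit productions to eliminate.
TERM: introduce A -> g and substitute in every rule of length ≥2.
BIN: S -> AFU becomes S -> AB, B -> FU; U -> AFF becomes U -> AC, C -> FF.

S -> g | AB | FS; A -> g; B -> FU; C -> FF; F -> i | UU; U -> g | AC | AU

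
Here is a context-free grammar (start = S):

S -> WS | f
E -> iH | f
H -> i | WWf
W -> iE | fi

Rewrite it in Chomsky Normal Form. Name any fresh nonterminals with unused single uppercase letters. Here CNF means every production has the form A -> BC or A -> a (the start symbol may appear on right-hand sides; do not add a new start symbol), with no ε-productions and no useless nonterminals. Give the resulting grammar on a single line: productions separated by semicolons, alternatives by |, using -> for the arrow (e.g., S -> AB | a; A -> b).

S -> f | WS; A -> i; B -> f; C -> WB; E -> f | AH; H -> i | WC; W -> AE | BA

No ε-productions.
No unit productions to eliminate.
TERM: introduce B -> f, A -> i and substitute in every rule of length ≥2.
BIN: H -> WWB becomes H -> WC, C -> WB.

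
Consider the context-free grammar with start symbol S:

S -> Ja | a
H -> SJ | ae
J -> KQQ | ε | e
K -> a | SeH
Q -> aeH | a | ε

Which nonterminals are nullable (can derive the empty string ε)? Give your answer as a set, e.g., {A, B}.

Directly nullable (have an ε-rule): {J, Q}.
Not nullable: H, K, S — each has a terminal in every rule's right-hand side or depends on a non-nullable symbol.

{J, Q}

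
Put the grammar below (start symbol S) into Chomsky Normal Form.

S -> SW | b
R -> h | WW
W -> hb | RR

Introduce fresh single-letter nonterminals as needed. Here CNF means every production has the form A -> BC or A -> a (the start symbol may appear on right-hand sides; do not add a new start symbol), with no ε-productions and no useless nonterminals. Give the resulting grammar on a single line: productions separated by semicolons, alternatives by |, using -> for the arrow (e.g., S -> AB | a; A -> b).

No ε-productions.
No unit productions to eliminate.
TERM: introduce B -> b, A -> h and substitute in every rule of length ≥2.

S -> b | SW; A -> h; B -> b; R -> h | WW; W -> AB | RR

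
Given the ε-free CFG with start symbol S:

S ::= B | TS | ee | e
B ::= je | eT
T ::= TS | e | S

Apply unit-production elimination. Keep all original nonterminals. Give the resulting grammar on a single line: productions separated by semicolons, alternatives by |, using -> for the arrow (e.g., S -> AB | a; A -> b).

S -> e | TS | eT | ee | je; B -> eT | je; T -> e | TS | eT | ee | je

Unit productions: S->B, T->S.
Unit pairs (A ⇒* B via units): (S,B), (T,B), (T,S).
S: inherits non-unit rules of {B, S} → TS | e | eT | ee | je.
B: inherits non-unit rules of {B} → eT | je.
T: inherits non-unit rules of {B, S, T} → TS | e | eT | ee | je.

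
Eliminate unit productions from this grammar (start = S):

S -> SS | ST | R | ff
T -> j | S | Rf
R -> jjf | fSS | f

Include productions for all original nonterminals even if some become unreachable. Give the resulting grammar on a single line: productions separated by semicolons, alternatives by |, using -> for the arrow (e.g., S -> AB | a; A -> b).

S -> f | SS | ST | ff | fSS | jjf; R -> f | fSS | jjf; T -> f | j | Rf | SS | ST | ff | fSS | jjf

Unit productions: S->R, T->S.
Unit pairs (A ⇒* B via units): (S,R), (T,R), (T,S).
S: inherits non-unit rules of {R, S} → SS | ST | f | fSS | ff | jjf.
R: inherits non-unit rules of {R} → f | fSS | jjf.
T: inherits non-unit rules of {R, S, T} → Rf | SS | ST | f | fSS | ff | j | jjf.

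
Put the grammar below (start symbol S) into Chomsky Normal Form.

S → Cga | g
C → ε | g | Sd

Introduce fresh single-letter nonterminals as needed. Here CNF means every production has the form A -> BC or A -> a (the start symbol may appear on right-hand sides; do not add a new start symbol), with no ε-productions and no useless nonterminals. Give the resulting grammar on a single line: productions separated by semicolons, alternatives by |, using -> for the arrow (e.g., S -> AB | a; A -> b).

Nullable: {C}; after ε-elimination: S -> g | ga | Cga; C -> g | Sd.
No unit productions to eliminate.
TERM: introduce D -> a, A -> d, B -> g and substitute in every rule of length ≥2.
BIN: S -> CBD becomes S -> CE, E -> BD.

S -> g | BD | CE; A -> d; B -> g; C -> g | SA; D -> a; E -> BD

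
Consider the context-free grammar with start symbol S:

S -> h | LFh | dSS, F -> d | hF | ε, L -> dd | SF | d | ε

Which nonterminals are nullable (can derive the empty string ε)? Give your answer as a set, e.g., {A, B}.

Directly nullable (have an ε-rule): {F, L}.
Not nullable: S — each has a terminal in every rule's right-hand side or depends on a non-nullable symbol.

{F, L}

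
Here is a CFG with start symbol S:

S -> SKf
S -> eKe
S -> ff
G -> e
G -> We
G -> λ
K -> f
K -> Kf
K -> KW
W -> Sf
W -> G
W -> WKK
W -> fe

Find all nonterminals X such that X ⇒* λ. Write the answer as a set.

{G, W}

Directly nullable (have an ε-rule): {G}.
W is nullable via W -> G (every symbol on the right is already known nullable).
Not nullable: K, S — each has a terminal in every rule's right-hand side or depends on a non-nullable symbol.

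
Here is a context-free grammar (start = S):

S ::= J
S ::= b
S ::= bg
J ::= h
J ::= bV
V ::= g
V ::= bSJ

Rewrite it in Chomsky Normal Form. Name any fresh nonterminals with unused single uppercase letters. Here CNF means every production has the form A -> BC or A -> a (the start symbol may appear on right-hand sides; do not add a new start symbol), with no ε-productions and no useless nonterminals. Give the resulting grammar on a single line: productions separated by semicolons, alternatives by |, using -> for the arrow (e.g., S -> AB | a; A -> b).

S -> b | h | AB | AV; A -> b; B -> g; C -> SJ; J -> h | AV; V -> g | AC

No ε-productions.
After unit-elimination: S -> b | h | bV | bg; J -> h | bV; V -> g | bSJ.
TERM: introduce A -> b, B -> g and substitute in every rule of length ≥2.
BIN: V -> ASJ becomes V -> AC, C -> SJ.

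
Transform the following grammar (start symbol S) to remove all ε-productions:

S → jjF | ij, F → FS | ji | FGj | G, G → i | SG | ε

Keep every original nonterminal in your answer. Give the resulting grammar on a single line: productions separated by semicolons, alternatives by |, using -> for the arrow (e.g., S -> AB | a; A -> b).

S -> ij | jj | jjF; F -> G | S | j | FS | Fj | Gj | ji | FGj; G -> S | i | SG

Nullable set: {F, G}.
S -> jjF: F nullable, giving jj | jjF.
F -> FGj: F, G nullable, giving FGj | Fj | Gj | j.
F -> FS: F nullable, giving FS | S.
F -> G: G nullable, giving G.
Drop G -> ε.
G -> SG: G nullable, giving S | SG.
Unchanged (no nullable symbols): S -> ij; F -> ji; G -> i.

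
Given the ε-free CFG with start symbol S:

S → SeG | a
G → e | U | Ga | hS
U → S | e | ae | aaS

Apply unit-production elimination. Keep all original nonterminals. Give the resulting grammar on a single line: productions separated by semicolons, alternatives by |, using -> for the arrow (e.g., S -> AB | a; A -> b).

Unit productions: G->U, U->S.
Unit pairs (A ⇒* B via units): (G,S), (G,U), (U,S).
S: inherits non-unit rules of {S} → SeG | a.
G: inherits non-unit rules of {G, S, U} → Ga | SeG | a | aaS | ae | e | hS.
U: inherits non-unit rules of {S, U} → SeG | a | aaS | ae | e.

S -> a | SeG; G -> a | e | Ga | ae | hS | SeG | aaS; U -> a | e | ae | SeG | aaS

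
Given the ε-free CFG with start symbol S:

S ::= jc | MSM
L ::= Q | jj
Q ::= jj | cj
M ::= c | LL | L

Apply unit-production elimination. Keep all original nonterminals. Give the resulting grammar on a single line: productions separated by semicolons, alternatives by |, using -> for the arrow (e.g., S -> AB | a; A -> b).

S -> jc | MSM; L -> cj | jj; M -> c | LL | cj | jj; Q -> cj | jj

Unit productions: L->Q, M->L.
Unit pairs (A ⇒* B via units): (L,Q), (M,L), (M,Q).
S: inherits non-unit rules of {S} → MSM | jc.
L: inherits non-unit rules of {L, Q} → cj | jj.
M: inherits non-unit rules of {L, M, Q} → LL | c | cj | jj.
Q: inherits non-unit rules of {Q} → cj | jj.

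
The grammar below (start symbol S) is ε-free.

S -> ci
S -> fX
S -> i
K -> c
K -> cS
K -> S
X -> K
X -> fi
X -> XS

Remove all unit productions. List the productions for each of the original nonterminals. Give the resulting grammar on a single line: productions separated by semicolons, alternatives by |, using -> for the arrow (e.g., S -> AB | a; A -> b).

Unit productions: K->S, X->K.
Unit pairs (A ⇒* B via units): (K,S), (X,K), (X,S).
S: inherits non-unit rules of {S} → ci | fX | i.
K: inherits non-unit rules of {K, S} → c | cS | ci | fX | i.
X: inherits non-unit rules of {K, S, X} → XS | c | cS | ci | fX | fi | i.

S -> i | ci | fX; K -> c | i | cS | ci | fX; X -> c | i | XS | cS | ci | fX | fi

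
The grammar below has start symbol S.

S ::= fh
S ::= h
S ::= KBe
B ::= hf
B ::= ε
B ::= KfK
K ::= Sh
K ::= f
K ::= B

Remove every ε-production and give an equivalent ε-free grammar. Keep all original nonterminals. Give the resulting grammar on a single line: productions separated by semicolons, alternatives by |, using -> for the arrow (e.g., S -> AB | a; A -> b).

Nullable set: {B, K}.
S -> KBe: K, B nullable, giving Be | KBe | Ke | e.
Drop B -> ε.
B -> KfK: K, K nullable, giving Kf | KfK | f | fK.
K -> B: B nullable, giving B.
Unchanged (no nullable symbols): S -> fh; S -> h; B -> hf; K -> Sh; K -> f.

S -> e | h | Be | Ke | fh | KBe; B -> f | Kf | fK | hf | KfK; K -> B | f | Sh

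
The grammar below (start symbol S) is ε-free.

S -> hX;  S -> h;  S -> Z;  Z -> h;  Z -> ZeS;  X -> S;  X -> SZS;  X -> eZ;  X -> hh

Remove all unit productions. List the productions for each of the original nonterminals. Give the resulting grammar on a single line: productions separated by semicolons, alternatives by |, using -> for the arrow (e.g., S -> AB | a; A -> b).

S -> h | hX | ZeS; X -> h | eZ | hX | hh | SZS | ZeS; Z -> h | ZeS

Unit productions: S->Z, X->S.
Unit pairs (A ⇒* B via units): (S,Z), (X,S), (X,Z).
S: inherits non-unit rules of {S, Z} → ZeS | h | hX.
X: inherits non-unit rules of {S, X, Z} → SZS | ZeS | eZ | h | hX | hh.
Z: inherits non-unit rules of {Z} → ZeS | h.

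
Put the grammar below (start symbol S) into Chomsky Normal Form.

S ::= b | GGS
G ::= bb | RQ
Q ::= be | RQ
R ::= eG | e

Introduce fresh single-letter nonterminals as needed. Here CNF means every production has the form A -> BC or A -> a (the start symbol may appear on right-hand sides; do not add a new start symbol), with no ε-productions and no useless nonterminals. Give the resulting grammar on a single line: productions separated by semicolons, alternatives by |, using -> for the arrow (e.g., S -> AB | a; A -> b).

No ε-productions.
No unit productions to eliminate.
TERM: introduce A -> b, B -> e and substitute in every rule of length ≥2.
BIN: S -> GGS becomes S -> GC, C -> GS.

S -> b | GC; A -> b; B -> e; C -> GS; G -> AA | RQ; Q -> AB | RQ; R -> e | BG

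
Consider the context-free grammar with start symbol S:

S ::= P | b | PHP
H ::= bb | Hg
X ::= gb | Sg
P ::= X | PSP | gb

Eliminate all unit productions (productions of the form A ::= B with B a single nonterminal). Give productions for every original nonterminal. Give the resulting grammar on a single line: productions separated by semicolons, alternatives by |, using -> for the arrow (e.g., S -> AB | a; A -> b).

S -> b | Sg | gb | PHP | PSP; H -> Hg | bb; P -> Sg | gb | PSP; X -> Sg | gb

Unit productions: P->X, S->P.
Unit pairs (A ⇒* B via units): (P,X), (S,P), (S,X).
S: inherits non-unit rules of {P, S, X} → PHP | PSP | Sg | b | gb.
H: inherits non-unit rules of {H} → Hg | bb.
P: inherits non-unit rules of {P, X} → PSP | Sg | gb.
X: inherits non-unit rules of {X} → Sg | gb.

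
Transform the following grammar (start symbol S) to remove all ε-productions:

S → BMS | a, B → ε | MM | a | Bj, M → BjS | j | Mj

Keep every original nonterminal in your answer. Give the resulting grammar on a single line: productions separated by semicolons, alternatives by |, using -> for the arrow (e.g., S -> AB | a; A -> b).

Nullable set: {B}.
S -> BMS: B nullable, giving BMS | MS.
Drop B -> ε.
B -> Bj: B nullable, giving Bj | j.
M -> BjS: B nullable, giving BjS | jS.
Unchanged (no nullable symbols): S -> a; B -> MM; B -> a; M -> Mj; M -> j.

S -> a | MS | BMS; B -> a | j | Bj | MM; M -> j | Mj | jS | BjS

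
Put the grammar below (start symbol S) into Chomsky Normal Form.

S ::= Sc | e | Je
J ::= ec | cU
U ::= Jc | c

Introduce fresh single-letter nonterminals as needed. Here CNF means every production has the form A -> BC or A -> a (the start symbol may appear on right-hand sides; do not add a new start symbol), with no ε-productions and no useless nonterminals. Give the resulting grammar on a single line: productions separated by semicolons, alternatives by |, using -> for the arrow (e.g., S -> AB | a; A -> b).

S -> e | JB | SA; A -> c; B -> e; J -> AU | BA; U -> c | JA

No ε-productions.
No unit productions to eliminate.
TERM: introduce A -> c, B -> e and substitute in every rule of length ≥2.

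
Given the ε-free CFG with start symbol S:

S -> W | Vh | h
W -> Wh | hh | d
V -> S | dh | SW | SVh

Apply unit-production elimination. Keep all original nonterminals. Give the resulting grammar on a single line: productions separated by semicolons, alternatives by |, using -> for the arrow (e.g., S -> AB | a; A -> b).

Unit productions: S->W, V->S.
Unit pairs (A ⇒* B via units): (S,W), (V,S), (V,W).
S: inherits non-unit rules of {S, W} → Vh | Wh | d | h | hh.
V: inherits non-unit rules of {S, V, W} → SVh | SW | Vh | Wh | d | dh | h | hh.
W: inherits non-unit rules of {W} → Wh | d | hh.

S -> d | h | Vh | Wh | hh; V -> d | h | SW | Vh | Wh | dh | hh | SVh; W -> d | Wh | hh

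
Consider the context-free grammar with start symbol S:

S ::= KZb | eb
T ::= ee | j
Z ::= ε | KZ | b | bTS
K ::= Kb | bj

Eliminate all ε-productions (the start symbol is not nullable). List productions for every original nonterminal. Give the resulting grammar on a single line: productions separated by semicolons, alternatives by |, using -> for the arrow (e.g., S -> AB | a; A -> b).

S -> Kb | eb | KZb; K -> Kb | bj; T -> j | ee; Z -> K | b | KZ | bTS

Nullable set: {Z}.
S -> KZb: Z nullable, giving KZb | Kb.
Drop Z -> ε.
Z -> KZ: Z nullable, giving K | KZ.
Unchanged (no nullable symbols): S -> eb; K -> Kb; K -> bj; T -> ee; T -> j; Z -> b; Z -> bTS.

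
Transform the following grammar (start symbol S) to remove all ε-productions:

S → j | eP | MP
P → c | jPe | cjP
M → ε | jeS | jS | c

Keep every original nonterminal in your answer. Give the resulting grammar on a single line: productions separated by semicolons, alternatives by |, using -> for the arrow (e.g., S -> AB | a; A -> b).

S -> P | j | MP | eP; M -> c | jS | jeS; P -> c | cjP | jPe

Nullable set: {M}.
S -> MP: M nullable, giving MP | P.
Drop M -> ε.
Unchanged (no nullable symbols): S -> eP; S -> j; M -> c; M -> jS; M -> jeS; P -> c; P -> cjP; P -> jPe.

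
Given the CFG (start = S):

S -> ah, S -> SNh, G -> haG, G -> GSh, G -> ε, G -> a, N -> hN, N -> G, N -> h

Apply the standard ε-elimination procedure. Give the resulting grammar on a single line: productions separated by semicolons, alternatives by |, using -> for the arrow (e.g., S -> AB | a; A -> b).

Nullable set: {G, N}.
S -> SNh: N nullable, giving SNh | Sh.
Drop G -> ε.
G -> GSh: G nullable, giving GSh | Sh.
G -> haG: G nullable, giving ha | haG.
N -> G: G nullable, giving G.
N -> hN: N nullable, giving h | hN.
Unchanged (no nullable symbols): S -> ah; G -> a; N -> h.

S -> Sh | ah | SNh; G -> a | Sh | ha | GSh | haG; N -> G | h | hN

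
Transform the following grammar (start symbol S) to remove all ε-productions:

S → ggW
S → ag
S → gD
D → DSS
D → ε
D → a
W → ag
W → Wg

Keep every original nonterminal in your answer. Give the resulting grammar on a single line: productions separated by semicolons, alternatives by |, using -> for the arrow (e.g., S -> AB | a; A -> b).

Nullable set: {D}.
S -> gD: D nullable, giving g | gD.
Drop D -> ε.
D -> DSS: D nullable, giving DSS | SS.
Unchanged (no nullable symbols): S -> ag; S -> ggW; D -> a; W -> Wg; W -> ag.

S -> g | ag | gD | ggW; D -> a | SS | DSS; W -> Wg | ag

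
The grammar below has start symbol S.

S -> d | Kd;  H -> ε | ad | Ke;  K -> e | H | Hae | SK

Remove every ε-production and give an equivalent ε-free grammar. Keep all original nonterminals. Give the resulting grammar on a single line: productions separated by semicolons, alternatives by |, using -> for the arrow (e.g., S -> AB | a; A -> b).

S -> d | Kd; H -> e | Ke | ad; K -> H | S | e | SK | ae | Hae

Nullable set: {H, K}.
S -> Kd: K nullable, giving Kd | d.
Drop H -> ε.
H -> Ke: K nullable, giving Ke | e.
K -> H: H nullable, giving H.
K -> Hae: H nullable, giving Hae | ae.
K -> SK: K nullable, giving S | SK.
Unchanged (no nullable symbols): S -> d; H -> ad; K -> e.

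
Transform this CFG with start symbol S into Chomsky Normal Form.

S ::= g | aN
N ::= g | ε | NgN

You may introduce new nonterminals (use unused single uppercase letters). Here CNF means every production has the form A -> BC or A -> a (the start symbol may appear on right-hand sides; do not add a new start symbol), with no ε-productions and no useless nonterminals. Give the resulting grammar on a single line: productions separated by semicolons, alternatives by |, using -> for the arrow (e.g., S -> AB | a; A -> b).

Nullable: {N}; after ε-elimination: S -> a | g | aN; N -> g | Ng | gN | NgN.
No unit productions to eliminate.
TERM: introduce B -> a, A -> g and substitute in every rule of length ≥2.
BIN: N -> NAN becomes N -> NC, C -> AN.

S -> a | g | BN; A -> g; B -> a; C -> AN; N -> g | AN | NA | NC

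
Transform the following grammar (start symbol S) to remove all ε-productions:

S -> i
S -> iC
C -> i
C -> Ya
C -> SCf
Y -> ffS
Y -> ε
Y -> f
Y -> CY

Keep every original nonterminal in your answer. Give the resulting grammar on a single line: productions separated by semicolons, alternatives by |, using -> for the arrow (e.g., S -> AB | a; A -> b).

S -> i | iC; C -> a | i | Ya | SCf; Y -> C | f | CY | ffS

Nullable set: {Y}.
C -> Ya: Y nullable, giving Ya | a.
Drop Y -> ε.
Y -> CY: Y nullable, giving C | CY.
Unchanged (no nullable symbols): S -> i; S -> iC; C -> SCf; C -> i; Y -> f; Y -> ffS.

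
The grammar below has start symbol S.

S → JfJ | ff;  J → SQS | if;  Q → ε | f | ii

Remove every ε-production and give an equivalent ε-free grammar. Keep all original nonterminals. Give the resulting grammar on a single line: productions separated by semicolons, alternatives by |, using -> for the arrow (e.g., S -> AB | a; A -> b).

S -> ff | JfJ; J -> SS | if | SQS; Q -> f | ii

Nullable set: {Q}.
J -> SQS: Q nullable, giving SQS | SS.
Drop Q -> ε.
Unchanged (no nullable symbols): S -> JfJ; S -> ff; J -> if; Q -> f; Q -> ii.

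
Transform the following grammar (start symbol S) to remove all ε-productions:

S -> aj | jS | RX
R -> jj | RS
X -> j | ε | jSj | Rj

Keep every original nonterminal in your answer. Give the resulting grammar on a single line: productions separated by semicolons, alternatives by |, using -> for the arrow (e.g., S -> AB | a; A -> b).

Nullable set: {X}.
S -> RX: X nullable, giving R | RX.
Drop X -> ε.
Unchanged (no nullable symbols): S -> aj; S -> jS; R -> RS; R -> jj; X -> Rj; X -> j; X -> jSj.

S -> R | RX | aj | jS; R -> RS | jj; X -> j | Rj | jSj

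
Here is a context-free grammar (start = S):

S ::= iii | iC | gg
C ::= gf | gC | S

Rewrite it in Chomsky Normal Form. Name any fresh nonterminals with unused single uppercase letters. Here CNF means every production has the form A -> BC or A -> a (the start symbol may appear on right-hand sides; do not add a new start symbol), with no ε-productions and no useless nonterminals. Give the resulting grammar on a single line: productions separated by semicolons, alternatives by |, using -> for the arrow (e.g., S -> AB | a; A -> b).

No ε-productions.
After unit-elimination: S -> gg | iC | iii; C -> gC | gf | gg | iC | iii.
TERM: introduce B -> f, A -> g, D -> i and substitute in every rule of length ≥2.
BIN: C -> DDD becomes C -> DE, E -> DD; S -> DDD becomes S -> DF, F -> DD.

S -> AA | DC | DF; A -> g; B -> f; C -> AA | AB | AC | DC | DE; D -> i; E -> DD; F -> DD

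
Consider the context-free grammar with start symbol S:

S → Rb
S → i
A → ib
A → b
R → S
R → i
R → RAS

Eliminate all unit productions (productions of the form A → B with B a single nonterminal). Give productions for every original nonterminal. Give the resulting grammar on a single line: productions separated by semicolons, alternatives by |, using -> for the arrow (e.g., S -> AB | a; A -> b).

Unit productions: R->S.
Unit pairs (A ⇒* B via units): (R,S).
S: inherits non-unit rules of {S} → Rb | i.
A: inherits non-unit rules of {A} → b | ib.
R: inherits non-unit rules of {R, S} → RAS | Rb | i.

S -> i | Rb; A -> b | ib; R -> i | Rb | RAS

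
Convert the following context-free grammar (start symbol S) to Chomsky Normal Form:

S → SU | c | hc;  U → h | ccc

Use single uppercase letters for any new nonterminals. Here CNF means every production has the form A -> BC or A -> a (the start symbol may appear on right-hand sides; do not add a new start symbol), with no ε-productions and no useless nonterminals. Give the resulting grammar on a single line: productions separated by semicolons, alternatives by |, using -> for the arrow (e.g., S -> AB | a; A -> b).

No ε-productions.
No unit productions to eliminate.
TERM: introduce B -> c, A -> h and substitute in every rule of length ≥2.
BIN: U -> BBB becomes U -> BC, C -> BB.

S -> c | AB | SU; A -> h; B -> c; C -> BB; U -> h | BC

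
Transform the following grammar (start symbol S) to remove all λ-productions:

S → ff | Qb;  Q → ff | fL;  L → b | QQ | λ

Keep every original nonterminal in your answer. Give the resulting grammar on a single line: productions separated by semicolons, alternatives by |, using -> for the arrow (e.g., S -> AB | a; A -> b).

Nullable set: {L}.
Drop L -> λ.
Q -> fL: L nullable, giving f | fL.
Unchanged (no nullable symbols): S -> Qb; S -> ff; L -> QQ; L -> b; Q -> ff.

S -> Qb | ff; L -> b | QQ; Q -> f | fL | ff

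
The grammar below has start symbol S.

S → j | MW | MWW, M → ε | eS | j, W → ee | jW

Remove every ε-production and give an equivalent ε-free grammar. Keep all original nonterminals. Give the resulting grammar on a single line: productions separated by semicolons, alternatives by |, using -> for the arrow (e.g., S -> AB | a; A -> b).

Nullable set: {M}.
S -> MW: M nullable, giving MW | W.
S -> MWW: M nullable, giving MWW | WW.
Drop M -> ε.
Unchanged (no nullable symbols): S -> j; M -> eS; M -> j; W -> ee; W -> jW.

S -> W | j | MW | WW | MWW; M -> j | eS; W -> ee | jW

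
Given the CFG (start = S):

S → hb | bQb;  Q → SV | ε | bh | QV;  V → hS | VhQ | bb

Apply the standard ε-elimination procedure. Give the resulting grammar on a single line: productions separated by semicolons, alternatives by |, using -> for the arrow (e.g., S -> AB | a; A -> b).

Nullable set: {Q}.
S -> bQb: Q nullable, giving bQb | bb.
Drop Q -> ε.
Q -> QV: Q nullable, giving QV | V.
V -> VhQ: Q nullable, giving Vh | VhQ.
Unchanged (no nullable symbols): S -> hb; Q -> SV; Q -> bh; V -> bb; V -> hS.

S -> bb | hb | bQb; Q -> V | QV | SV | bh; V -> Vh | bb | hS | VhQ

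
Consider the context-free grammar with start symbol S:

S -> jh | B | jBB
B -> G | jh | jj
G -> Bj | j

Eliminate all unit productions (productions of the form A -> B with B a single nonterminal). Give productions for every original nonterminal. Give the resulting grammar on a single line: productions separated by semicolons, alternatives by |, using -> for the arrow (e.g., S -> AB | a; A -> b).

Unit productions: B->G, S->B.
Unit pairs (A ⇒* B via units): (B,G), (S,B), (S,G).
S: inherits non-unit rules of {B, G, S} → Bj | j | jBB | jh | jj.
B: inherits non-unit rules of {B, G} → Bj | j | jh | jj.
G: inherits non-unit rules of {G} → Bj | j.

S -> j | Bj | jh | jj | jBB; B -> j | Bj | jh | jj; G -> j | Bj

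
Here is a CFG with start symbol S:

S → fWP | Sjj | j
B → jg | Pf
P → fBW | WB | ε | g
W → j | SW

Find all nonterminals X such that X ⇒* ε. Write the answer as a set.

{P}

Directly nullable (have an ε-rule): {P}.
Not nullable: B, S, W — each has a terminal in every rule's right-hand side or depends on a non-nullable symbol.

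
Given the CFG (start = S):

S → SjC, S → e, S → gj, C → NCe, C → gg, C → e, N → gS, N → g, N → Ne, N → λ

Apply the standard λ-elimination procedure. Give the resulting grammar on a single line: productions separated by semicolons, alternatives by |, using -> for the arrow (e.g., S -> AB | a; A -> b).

Nullable set: {N}.
C -> NCe: N nullable, giving Ce | NCe.
Drop N -> λ.
N -> Ne: N nullable, giving Ne | e.
Unchanged (no nullable symbols): S -> SjC; S -> e; S -> gj; C -> e; C -> gg; N -> g; N -> gS.

S -> e | gj | SjC; C -> e | Ce | gg | NCe; N -> e | g | Ne | gS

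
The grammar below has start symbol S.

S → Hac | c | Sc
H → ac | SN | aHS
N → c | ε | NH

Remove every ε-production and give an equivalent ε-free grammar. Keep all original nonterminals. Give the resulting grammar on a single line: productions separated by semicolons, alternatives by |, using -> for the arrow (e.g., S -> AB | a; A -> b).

S -> c | Sc | Hac; H -> S | SN | ac | aHS; N -> H | c | NH

Nullable set: {N}.
H -> SN: N nullable, giving S | SN.
Drop N -> ε.
N -> NH: N nullable, giving H | NH.
Unchanged (no nullable symbols): S -> Hac; S -> Sc; S -> c; H -> aHS; H -> ac; N -> c.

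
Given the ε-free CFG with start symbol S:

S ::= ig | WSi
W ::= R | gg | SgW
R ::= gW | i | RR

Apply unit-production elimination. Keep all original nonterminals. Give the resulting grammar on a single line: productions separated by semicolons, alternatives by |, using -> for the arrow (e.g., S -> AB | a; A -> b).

S -> ig | WSi; R -> i | RR | gW; W -> i | RR | gW | gg | SgW

Unit productions: W->R.
Unit pairs (A ⇒* B via units): (W,R).
S: inherits non-unit rules of {S} → WSi | ig.
R: inherits non-unit rules of {R} → RR | gW | i.
W: inherits non-unit rules of {R, W} → RR | SgW | gW | gg | i.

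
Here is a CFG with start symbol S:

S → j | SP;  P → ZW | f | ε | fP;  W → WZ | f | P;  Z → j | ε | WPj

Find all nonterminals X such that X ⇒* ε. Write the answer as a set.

{P, W, Z}

Directly nullable (have an ε-rule): {P, Z}.
W is nullable via W -> P (every symbol on the right is already known nullable).
Not nullable: S — each has a terminal in every rule's right-hand side or depends on a non-nullable symbol.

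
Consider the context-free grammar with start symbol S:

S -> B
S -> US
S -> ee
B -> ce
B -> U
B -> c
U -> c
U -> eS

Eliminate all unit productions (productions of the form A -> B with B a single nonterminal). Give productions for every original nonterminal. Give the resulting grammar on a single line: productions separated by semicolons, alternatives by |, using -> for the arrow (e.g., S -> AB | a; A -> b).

Unit productions: B->U, S->B.
Unit pairs (A ⇒* B via units): (B,U), (S,B), (S,U).
S: inherits non-unit rules of {B, S, U} → US | c | ce | eS | ee.
B: inherits non-unit rules of {B, U} → c | ce | eS.
U: inherits non-unit rules of {U} → c | eS.

S -> c | US | ce | eS | ee; B -> c | ce | eS; U -> c | eS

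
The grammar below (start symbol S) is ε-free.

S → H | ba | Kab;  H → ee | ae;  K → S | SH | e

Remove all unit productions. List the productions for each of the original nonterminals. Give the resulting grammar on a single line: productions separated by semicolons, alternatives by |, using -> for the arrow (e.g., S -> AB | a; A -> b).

S -> ae | ba | ee | Kab; H -> ae | ee; K -> e | SH | ae | ba | ee | Kab

Unit productions: K->S, S->H.
Unit pairs (A ⇒* B via units): (K,H), (K,S), (S,H).
S: inherits non-unit rules of {H, S} → Kab | ae | ba | ee.
H: inherits non-unit rules of {H} → ae | ee.
K: inherits non-unit rules of {H, K, S} → Kab | SH | ae | ba | e | ee.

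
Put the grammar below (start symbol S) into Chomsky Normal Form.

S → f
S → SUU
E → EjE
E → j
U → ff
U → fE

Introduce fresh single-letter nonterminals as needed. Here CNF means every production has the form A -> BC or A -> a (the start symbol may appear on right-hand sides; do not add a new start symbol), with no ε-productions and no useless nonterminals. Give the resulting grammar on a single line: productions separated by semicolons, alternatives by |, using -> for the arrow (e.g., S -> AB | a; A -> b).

No ε-productions.
No unit productions to eliminate.
TERM: introduce B -> f, A -> j and substitute in every rule of length ≥2.
BIN: E -> EAE becomes E -> EC, C -> AE; S -> SUU becomes S -> SD, D -> UU.

S -> f | SD; A -> j; B -> f; C -> AE; D -> UU; E -> j | EC; U -> BB | BE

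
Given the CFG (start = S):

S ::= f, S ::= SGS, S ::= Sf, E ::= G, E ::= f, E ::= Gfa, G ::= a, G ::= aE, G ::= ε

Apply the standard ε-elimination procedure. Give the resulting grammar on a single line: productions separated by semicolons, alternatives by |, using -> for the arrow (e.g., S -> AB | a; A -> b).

S -> f | SS | Sf | SGS; E -> G | f | fa | Gfa; G -> a | aE

Nullable set: {E, G}.
S -> SGS: G nullable, giving SGS | SS.
E -> G: G nullable, giving G.
E -> Gfa: G nullable, giving Gfa | fa.
Drop G -> ε.
G -> aE: E nullable, giving a | aE.
Unchanged (no nullable symbols): S -> Sf; S -> f; E -> f; G -> a.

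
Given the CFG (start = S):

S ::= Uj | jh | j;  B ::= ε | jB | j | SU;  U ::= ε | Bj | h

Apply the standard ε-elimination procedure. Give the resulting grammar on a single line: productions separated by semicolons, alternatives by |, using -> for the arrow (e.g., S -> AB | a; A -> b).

S -> j | Uj | jh; B -> S | j | SU | jB; U -> h | j | Bj

Nullable set: {B, U}.
S -> Uj: U nullable, giving Uj | j.
Drop B -> ε.
B -> SU: U nullable, giving S | SU.
B -> jB: B nullable, giving j | jB.
Drop U -> ε.
U -> Bj: B nullable, giving Bj | j.
Unchanged (no nullable symbols): S -> j; S -> jh; B -> j; U -> h.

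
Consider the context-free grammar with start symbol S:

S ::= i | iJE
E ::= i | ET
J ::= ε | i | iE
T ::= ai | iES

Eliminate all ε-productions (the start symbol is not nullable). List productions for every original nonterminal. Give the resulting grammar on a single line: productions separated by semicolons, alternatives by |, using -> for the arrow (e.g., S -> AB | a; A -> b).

S -> i | iE | iJE; E -> i | ET; J -> i | iE; T -> ai | iES

Nullable set: {J}.
S -> iJE: J nullable, giving iE | iJE.
Drop J -> ε.
Unchanged (no nullable symbols): S -> i; E -> ET; E -> i; J -> i; J -> iE; T -> ai; T -> iES.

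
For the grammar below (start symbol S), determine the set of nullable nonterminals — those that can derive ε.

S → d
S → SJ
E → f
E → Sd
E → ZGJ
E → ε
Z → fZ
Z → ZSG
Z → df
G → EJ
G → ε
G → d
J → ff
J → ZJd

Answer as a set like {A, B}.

Directly nullable (have an ε-rule): {E, G}.
Not nullable: J, S, Z — each has a terminal in every rule's right-hand side or depends on a non-nullable symbol.

{E, G}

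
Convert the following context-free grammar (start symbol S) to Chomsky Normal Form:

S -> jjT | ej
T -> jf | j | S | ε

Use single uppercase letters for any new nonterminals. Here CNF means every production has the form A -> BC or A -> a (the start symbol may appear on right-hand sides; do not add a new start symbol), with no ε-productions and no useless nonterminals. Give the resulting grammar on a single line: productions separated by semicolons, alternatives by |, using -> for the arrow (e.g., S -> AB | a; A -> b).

Nullable: {T}; after ε-elimination: S -> ej | jj | jjT; T -> S | j | jf.
After unit-elimination: S -> ej | jj | jjT; T -> j | ej | jf | jj | jjT.
TERM: introduce A -> e, C -> f, B -> j and substitute in every rule of length ≥2.
BIN: S -> BBT becomes S -> BD, D -> BT; T -> BBT becomes T -> BE, E -> BT.

S -> AB | BB | BD; A -> e; B -> j; C -> f; D -> BT; E -> BT; T -> j | AB | BB | BC | BE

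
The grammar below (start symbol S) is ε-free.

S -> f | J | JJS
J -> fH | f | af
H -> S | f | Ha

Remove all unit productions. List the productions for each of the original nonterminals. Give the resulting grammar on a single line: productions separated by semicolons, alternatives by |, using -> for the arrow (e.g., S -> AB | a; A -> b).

S -> f | af | fH | JJS; H -> f | Ha | af | fH | JJS; J -> f | af | fH

Unit productions: H->S, S->J.
Unit pairs (A ⇒* B via units): (H,J), (H,S), (S,J).
S: inherits non-unit rules of {J, S} → JJS | af | f | fH.
H: inherits non-unit rules of {H, J, S} → Ha | JJS | af | f | fH.
J: inherits non-unit rules of {J} → af | f | fH.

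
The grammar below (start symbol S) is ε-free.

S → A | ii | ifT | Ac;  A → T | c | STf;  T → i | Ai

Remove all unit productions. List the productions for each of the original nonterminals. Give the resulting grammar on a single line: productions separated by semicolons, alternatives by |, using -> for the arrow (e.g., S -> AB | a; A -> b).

S -> c | i | Ac | Ai | ii | STf | ifT; A -> c | i | Ai | STf; T -> i | Ai

Unit productions: A->T, S->A.
Unit pairs (A ⇒* B via units): (A,T), (S,A), (S,T).
S: inherits non-unit rules of {A, S, T} → Ac | Ai | STf | c | i | ifT | ii.
A: inherits non-unit rules of {A, T} → Ai | STf | c | i.
T: inherits non-unit rules of {T} → Ai | i.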